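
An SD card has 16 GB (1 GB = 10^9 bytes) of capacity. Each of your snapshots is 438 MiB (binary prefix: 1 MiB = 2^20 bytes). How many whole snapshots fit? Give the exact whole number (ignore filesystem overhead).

34

Capacity: 16 GB = 16,000,000,000 bytes
Per item: 438 MiB = 459,276,288 bytes
⌊16,000,000,000 / 459,276,288⌋ = 34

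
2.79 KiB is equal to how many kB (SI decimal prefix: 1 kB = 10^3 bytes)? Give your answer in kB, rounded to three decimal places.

2.857 kB

2.79 KiB × 1,024 bytes/KiB = 2,856.96 bytes
1 kB = 10^3 bytes = 1,000 bytes
2,856.96 / 1,000 = 2.857 kB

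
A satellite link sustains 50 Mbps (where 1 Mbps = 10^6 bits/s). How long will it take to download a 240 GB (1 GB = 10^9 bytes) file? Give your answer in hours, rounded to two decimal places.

10.67 hours

240 GB = 240,000,000,000 bytes = 1,920,000,000,000 bits
50 Mbps = 50,000,000 bits/s
time = 1,920,000,000,000 / 50,000,000 = 38,400.0000 s
38,400.0000 s / 3600 = 10.67 hours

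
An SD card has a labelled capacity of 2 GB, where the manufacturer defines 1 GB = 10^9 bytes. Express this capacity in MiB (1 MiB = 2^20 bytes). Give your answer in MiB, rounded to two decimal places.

1,907.35 MiB

2 GB = 2 × 10^9 bytes = 2,000,000,000 bytes
1 MiB = 1,048,576 bytes
2,000,000,000 / 1,048,576 = 1,907.35 MiB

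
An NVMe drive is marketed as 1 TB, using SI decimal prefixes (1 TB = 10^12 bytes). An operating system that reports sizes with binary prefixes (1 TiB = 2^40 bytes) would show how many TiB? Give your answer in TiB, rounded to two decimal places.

0.91 TiB

1 TB × 1,000,000,000,000 bytes/TB = 1,000,000,000,000 bytes
1 TiB = 2^40 bytes = 1,099,511,627,776 bytes
1,000,000,000,000 / 1,099,511,627,776 = 0.91 TiB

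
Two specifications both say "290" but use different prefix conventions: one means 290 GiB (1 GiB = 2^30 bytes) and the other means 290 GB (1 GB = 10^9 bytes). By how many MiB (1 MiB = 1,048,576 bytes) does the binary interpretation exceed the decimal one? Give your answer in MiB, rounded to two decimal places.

20,394.45 MiB

290 GiB = 290 × 1,073,741,824 = 311,385,128,960 bytes
290 GB = 290 × 1,000,000,000 = 290,000,000,000 bytes
difference = 21,385,128,960 bytes
21,385,128,960 / 1,048,576 = 20,394.45 MiB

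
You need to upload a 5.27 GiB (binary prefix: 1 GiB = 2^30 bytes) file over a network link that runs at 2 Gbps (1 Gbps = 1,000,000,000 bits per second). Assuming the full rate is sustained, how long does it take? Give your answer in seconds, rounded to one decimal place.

22.6 seconds

5.27 GiB = 5,658,619,412.48 bytes = 45,268,955,299.84 bits
2 Gbps = 2,000,000,000 bits/s
time = 45,268,955,299.84 / 2,000,000,000 = 22.6 s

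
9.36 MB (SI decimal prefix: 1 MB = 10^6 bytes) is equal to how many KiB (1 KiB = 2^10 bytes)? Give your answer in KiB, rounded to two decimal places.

9,140.63 KiB

9.36 MB = 9.36 × 10^6 bytes = 9,360,000 bytes
1 KiB = 1,024 bytes
9,360,000 / 1,024 = 9,140.63 KiB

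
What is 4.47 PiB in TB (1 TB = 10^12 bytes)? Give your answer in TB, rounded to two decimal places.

4.47 PiB × 1,125,899,906,842,624 bytes/PiB = 5,032,772,583,586,529.28 bytes
1 TB = 1,000,000,000,000 bytes
5,032,772,583,586,529.28 / 1,000,000,000,000 = 5,032.77 TB

5,032.77 TB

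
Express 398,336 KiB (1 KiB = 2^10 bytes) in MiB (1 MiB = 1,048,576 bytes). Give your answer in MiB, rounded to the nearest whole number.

398,336 KiB = 398,336 × 2^10 bytes = 407,896,064 bytes
1 MiB = 2^20 bytes = 1,048,576 bytes
407,896,064 / 1,048,576 = 389 MiB

389 MiB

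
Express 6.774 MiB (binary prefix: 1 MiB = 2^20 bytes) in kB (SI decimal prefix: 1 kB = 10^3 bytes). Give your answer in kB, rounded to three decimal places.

6.774 MiB = 6.774 × 2^20 bytes = 7,103,053.824 bytes
1 kB = 10^3 bytes = 1,000 bytes
7,103,053.824 / 1,000 = 7,103.054 kB

7,103.054 kB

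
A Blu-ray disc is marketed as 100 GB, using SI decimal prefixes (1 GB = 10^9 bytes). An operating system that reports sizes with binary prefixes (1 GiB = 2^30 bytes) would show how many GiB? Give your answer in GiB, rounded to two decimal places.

100 GB × 1,000,000,000 bytes/GB = 100,000,000,000 bytes
1 GiB = 1,073,741,824 bytes
100,000,000,000 / 1,073,741,824 = 93.13 GiB

93.13 GiB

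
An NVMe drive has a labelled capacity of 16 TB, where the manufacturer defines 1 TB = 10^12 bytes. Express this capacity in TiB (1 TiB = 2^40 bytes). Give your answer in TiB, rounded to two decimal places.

14.55 TiB

16 TB × 1,000,000,000,000 bytes/TB = 16,000,000,000,000 bytes
1 TiB = 2^40 bytes = 1,099,511,627,776 bytes
16,000,000,000,000 / 1,099,511,627,776 = 14.55 TiB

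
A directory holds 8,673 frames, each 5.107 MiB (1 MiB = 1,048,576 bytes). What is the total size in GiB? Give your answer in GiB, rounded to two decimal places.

Total = 8,673 × 5.107 MiB = 44293.011 MiB
= 44293.011 × 1,048,576 bytes = 46,444,588,302.336 bytes
1 GiB = 1,073,741,824 bytes
46,444,588,302.336 / 1,073,741,824 = 43.25 GiB

43.25 GiB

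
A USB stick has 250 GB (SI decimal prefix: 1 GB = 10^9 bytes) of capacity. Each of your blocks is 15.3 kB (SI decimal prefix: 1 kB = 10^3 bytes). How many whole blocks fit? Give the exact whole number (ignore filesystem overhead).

Capacity: 250 GB = 250,000,000,000 bytes
Per item: 15.3 kB = 15,300 bytes
⌊250,000,000,000 / 15,300⌋ = 16,339,869

16,339,869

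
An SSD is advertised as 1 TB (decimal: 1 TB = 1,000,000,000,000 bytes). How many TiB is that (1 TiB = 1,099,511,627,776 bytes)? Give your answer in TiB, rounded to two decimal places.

0.91 TiB

1 TB = 1 × 10^12 bytes = 1,000,000,000,000 bytes
1 TiB = 1,099,511,627,776 bytes
1,000,000,000,000 / 1,099,511,627,776 = 0.91 TiB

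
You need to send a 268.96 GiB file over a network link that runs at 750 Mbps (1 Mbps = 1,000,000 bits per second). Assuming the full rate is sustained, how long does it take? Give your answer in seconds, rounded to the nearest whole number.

268.96 GiB = 288,793,600,983.04 bytes = 2,310,348,807,864.32 bits
750 Mbps = 750,000,000 bits/s
time = 2,310,348,807,864.32 / 750,000,000 = 3,080 s

3,080 seconds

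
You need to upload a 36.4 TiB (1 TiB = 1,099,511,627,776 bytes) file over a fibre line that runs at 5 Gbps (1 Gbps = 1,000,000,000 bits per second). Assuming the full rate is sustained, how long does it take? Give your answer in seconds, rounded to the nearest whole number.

64,036 seconds

36.4 TiB = 40,022,223,251,046.4 bytes = 320,177,786,008,371.2 bits
5 Gbps = 5,000,000,000 bits/s
time = 320,177,786,008,371.2 / 5,000,000,000 = 64,036 s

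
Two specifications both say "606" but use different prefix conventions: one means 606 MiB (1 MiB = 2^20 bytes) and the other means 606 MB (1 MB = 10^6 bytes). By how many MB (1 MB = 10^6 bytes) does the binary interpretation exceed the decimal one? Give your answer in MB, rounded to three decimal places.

606 MiB = 606 × 1,048,576 = 635,437,056 bytes
606 MB = 606 × 1,000,000 = 606,000,000 bytes
difference = 29,437,056 bytes
29,437,056 / 1,000,000 = 29.437 MB

29.437 MB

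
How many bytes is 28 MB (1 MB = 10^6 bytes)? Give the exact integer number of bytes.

28,000,000 bytes

28 × 1,000,000 = 28,000,000 bytes  (1 MB = 10^6 bytes)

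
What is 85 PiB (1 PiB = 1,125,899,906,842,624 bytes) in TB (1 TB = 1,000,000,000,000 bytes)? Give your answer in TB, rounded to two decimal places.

95,701.49 TB

85 PiB × 1,125,899,906,842,624 bytes/PiB = 95,701,492,081,623,040 bytes
1 TB = 1,000,000,000,000 bytes
95,701,492,081,623,040 / 1,000,000,000,000 = 95,701.49 TB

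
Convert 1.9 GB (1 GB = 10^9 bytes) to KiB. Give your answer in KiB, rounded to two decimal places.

1.9 GB × 1,000,000,000 bytes/GB = 1,900,000,000 bytes
1 KiB = 2^10 bytes = 1,024 bytes
1,900,000,000 / 1,024 = 1,855,468.75 KiB

1,855,468.75 KiB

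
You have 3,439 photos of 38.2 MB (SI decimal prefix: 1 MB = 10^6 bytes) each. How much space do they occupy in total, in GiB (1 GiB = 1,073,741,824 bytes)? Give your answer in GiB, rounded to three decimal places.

122.348 GiB

Total = 3,439 × 38.2 MB = 131369.8 MB
= 131369.8 × 1,000,000 bytes = 131,369,800,000 bytes
1 GiB = 1,073,741,824 bytes
131,369,800,000 / 1,073,741,824 = 122.348 GiB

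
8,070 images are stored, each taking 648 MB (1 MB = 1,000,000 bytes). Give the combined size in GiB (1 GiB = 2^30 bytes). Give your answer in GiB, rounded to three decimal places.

Total = 8,070 × 648 MB = 5,229,360 MB
= 5,229,360 × 1,000,000 bytes = 5,229,360,000,000 bytes
1 GiB = 1,073,741,824 bytes
5,229,360,000,000 / 1,073,741,824 = 4,870.221 GiB

4,870.221 GiB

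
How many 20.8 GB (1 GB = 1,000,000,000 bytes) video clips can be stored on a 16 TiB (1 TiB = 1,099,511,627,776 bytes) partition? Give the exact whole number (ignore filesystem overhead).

845

Capacity: 16 TiB = 17,592,186,044,416 bytes
Per item: 20.8 GB = 20,800,000,000 bytes
⌊17,592,186,044,416 / 20,800,000,000⌋ = 845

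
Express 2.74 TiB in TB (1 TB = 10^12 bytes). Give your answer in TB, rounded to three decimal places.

3.013 TB

2.74 TiB × 1,099,511,627,776 bytes/TiB = 3,012,661,860,106.24 bytes
1 TB = 10^12 bytes = 1,000,000,000,000 bytes
3,012,661,860,106.24 / 1,000,000,000,000 = 3.013 TB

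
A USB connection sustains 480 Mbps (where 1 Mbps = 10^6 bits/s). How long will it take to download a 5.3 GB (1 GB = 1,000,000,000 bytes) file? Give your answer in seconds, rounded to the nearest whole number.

88 seconds

5.3 GB = 5,300,000,000 bytes = 42,400,000,000 bits
480 Mbps = 480,000,000 bits/s
time = 42,400,000,000 / 480,000,000 = 88 s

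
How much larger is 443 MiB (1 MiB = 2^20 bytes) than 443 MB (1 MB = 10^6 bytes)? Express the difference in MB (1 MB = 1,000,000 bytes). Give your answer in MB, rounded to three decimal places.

443 MiB = 443 × 1,048,576 = 464,519,168 bytes
443 MB = 443 × 1,000,000 = 443,000,000 bytes
difference = 21,519,168 bytes
21,519,168 / 1,000,000 = 21.519 MB

21.519 MB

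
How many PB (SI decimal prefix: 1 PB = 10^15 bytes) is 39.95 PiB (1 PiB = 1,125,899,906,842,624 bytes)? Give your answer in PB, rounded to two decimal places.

39.95 PiB × 1,125,899,906,842,624 bytes/PiB = 44,979,701,278,362,828.8 bytes
1 PB = 10^15 bytes = 1,000,000,000,000,000 bytes
44,979,701,278,362,828.8 / 1,000,000,000,000,000 = 44.98 PB

44.98 PB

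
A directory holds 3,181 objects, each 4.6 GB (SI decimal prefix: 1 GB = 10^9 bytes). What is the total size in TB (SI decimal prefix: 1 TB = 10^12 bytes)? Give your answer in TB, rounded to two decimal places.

Total = 3,181 × 4.6 GB = 14632.6 GB
= 14632.6 × 1,000,000,000 bytes = 14,632,600,000,000 bytes
1 TB = 1,000,000,000,000 bytes
14,632,600,000,000 / 1,000,000,000,000 = 14.63 TB

14.63 TB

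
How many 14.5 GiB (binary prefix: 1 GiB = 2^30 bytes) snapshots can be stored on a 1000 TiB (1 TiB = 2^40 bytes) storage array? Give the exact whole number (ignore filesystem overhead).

70,620

Capacity: 1000 TiB = 1,099,511,627,776,000 bytes
Per item: 14.5 GiB = 15,569,256,448 bytes
⌊1,099,511,627,776,000 / 15,569,256,448⌋ = 70,620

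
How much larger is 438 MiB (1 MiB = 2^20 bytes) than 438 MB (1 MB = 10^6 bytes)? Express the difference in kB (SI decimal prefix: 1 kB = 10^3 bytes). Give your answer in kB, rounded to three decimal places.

438 MiB = 438 × 1,048,576 = 459,276,288 bytes
438 MB = 438 × 1,000,000 = 438,000,000 bytes
difference = 21,276,288 bytes
21,276,288 / 1,000 = 21,276.288 kB

21,276.288 kB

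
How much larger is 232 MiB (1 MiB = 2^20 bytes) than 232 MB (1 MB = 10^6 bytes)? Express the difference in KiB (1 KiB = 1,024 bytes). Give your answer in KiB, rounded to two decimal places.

11,005.50 KiB

232 MiB = 232 × 1,048,576 = 243,269,632 bytes
232 MB = 232 × 1,000,000 = 232,000,000 bytes
difference = 11,269,632 bytes
11,269,632 / 1,024 = 11,005.50 KiB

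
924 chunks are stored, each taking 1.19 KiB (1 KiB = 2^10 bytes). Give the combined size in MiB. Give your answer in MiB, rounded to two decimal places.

1.07 MiB

Total = 924 × 1.19 KiB = 1099.56 KiB
= 1099.56 × 1,024 bytes = 1,125,949.44 bytes
1 MiB = 1,048,576 bytes
1,125,949.44 / 1,048,576 = 1.07 MiB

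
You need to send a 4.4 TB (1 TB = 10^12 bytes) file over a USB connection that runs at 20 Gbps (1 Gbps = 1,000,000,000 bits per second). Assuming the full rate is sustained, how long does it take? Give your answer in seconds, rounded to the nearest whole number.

1,760 seconds

4.4 TB = 4,400,000,000,000 bytes = 35,200,000,000,000 bits
20 Gbps = 20,000,000,000 bits/s
time = 35,200,000,000,000 / 20,000,000,000 = 1,760 s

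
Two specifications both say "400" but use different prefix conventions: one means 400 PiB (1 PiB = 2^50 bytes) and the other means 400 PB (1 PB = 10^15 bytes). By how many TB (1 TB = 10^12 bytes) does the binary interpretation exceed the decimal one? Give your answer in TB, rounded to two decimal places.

50,359.96 TB

400 PiB = 400 × 1,125,899,906,842,624 = 450,359,962,737,049,600 bytes
400 PB = 400 × 1,000,000,000,000,000 = 400,000,000,000,000,000 bytes
difference = 50,359,962,737,049,600 bytes
50,359,962,737,049,600 / 1,000,000,000,000 = 50,359.96 TB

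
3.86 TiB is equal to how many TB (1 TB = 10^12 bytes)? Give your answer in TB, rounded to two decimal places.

4.24 TB

3.86 TiB × 1,099,511,627,776 bytes/TiB = 4,244,114,883,215.36 bytes
1 TB = 10^12 bytes = 1,000,000,000,000 bytes
4,244,114,883,215.36 / 1,000,000,000,000 = 4.24 TB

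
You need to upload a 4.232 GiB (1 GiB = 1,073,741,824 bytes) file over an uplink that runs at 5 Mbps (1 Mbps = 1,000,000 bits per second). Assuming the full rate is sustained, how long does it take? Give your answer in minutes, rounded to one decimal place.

121.2 minutes

4.232 GiB = 4,544,075,399.168 bytes = 36,352,603,193.344 bits
5 Mbps = 5,000,000 bits/s
time = 36,352,603,193.344 / 5,000,000 = 7,270.52 s
7,270.52 s / 60 = 121.2 minutes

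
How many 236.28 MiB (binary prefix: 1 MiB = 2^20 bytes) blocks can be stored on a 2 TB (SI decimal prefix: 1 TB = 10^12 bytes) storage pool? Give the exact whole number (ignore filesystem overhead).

8,072

Capacity: 2 TB = 2,000,000,000,000 bytes
Per item: 236.28 MiB = 247,757,537.28 bytes
⌊2,000,000,000,000 / 247,757,537.28⌋ = 8,072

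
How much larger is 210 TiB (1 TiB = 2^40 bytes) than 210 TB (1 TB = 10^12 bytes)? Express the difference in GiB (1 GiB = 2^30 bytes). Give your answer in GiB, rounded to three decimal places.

210 TiB = 210 × 1,099,511,627,776 = 230,897,441,832,960 bytes
210 TB = 210 × 1,000,000,000,000 = 210,000,000,000,000 bytes
difference = 20,897,441,832,960 bytes
20,897,441,832,960 / 1,073,741,824 = 19,462.259 GiB

19,462.259 GiB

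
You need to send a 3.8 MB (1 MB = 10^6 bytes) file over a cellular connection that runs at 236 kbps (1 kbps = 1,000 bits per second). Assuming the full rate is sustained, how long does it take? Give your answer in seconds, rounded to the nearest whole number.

3.8 MB = 3,800,000 bytes = 30,400,000 bits
236 kbps = 236,000 bits/s
time = 30,400,000 / 236,000 = 129 s

129 seconds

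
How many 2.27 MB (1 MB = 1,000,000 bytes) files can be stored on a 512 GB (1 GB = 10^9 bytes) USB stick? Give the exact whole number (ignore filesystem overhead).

225,550

Capacity: 512 GB = 512,000,000,000 bytes
Per item: 2.27 MB = 2,270,000 bytes
⌊512,000,000,000 / 2,270,000⌋ = 225,550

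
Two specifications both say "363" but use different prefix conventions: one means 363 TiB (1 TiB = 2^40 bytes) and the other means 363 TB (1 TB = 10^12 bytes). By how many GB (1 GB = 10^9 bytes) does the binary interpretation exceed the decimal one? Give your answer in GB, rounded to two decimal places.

36,122.72 GB

363 TiB = 363 × 1,099,511,627,776 = 399,122,720,882,688 bytes
363 TB = 363 × 1,000,000,000,000 = 363,000,000,000,000 bytes
difference = 36,122,720,882,688 bytes
36,122,720,882,688 / 1,000,000,000 = 36,122.72 GB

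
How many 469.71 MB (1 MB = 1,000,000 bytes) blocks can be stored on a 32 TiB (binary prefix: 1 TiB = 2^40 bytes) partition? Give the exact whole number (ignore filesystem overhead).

Capacity: 32 TiB = 35,184,372,088,832 bytes
Per item: 469.71 MB = 469,710,000 bytes
⌊35,184,372,088,832 / 469,710,000⌋ = 74,906

74,906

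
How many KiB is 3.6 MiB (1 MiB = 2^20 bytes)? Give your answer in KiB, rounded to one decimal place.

3.6 MiB = 3.6 × 2^20 bytes = 3,774,873.6 bytes
1 KiB = 2^10 bytes = 1,024 bytes
3,774,873.6 / 1,024 = 3,686.4 KiB

3,686.4 KiB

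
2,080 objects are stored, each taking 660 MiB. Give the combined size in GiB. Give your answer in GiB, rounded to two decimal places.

1,340.63 GiB

Total = 2,080 × 660 MiB = 1,372,800 MiB
= 1,372,800 × 1,048,576 bytes = 1,439,485,132,800 bytes
1 GiB = 1,073,741,824 bytes
1,439,485,132,800 / 1,073,741,824 = 1,340.63 GiB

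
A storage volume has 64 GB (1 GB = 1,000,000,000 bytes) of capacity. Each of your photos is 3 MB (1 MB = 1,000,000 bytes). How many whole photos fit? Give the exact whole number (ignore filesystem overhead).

21,333

Capacity: 64 GB = 64,000,000,000 bytes
Per item: 3 MB = 3,000,000 bytes
⌊64,000,000,000 / 3,000,000⌋ = 21,333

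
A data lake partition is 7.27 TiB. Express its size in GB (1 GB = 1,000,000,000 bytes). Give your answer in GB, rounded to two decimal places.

7.27 TiB × 1,099,511,627,776 bytes/TiB = 7,993,449,533,931.52 bytes
1 GB = 1,000,000,000 bytes
7,993,449,533,931.52 / 1,000,000,000 = 7,993.45 GB

7,993.45 GB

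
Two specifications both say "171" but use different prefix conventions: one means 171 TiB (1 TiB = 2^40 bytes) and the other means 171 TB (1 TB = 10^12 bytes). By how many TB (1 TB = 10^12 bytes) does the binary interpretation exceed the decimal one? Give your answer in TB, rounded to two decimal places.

171 TiB = 171 × 1,099,511,627,776 = 188,016,488,349,696 bytes
171 TB = 171 × 1,000,000,000,000 = 171,000,000,000,000 bytes
difference = 17,016,488,349,696 bytes
17,016,488,349,696 / 1,000,000,000,000 = 17.02 TB

17.02 TB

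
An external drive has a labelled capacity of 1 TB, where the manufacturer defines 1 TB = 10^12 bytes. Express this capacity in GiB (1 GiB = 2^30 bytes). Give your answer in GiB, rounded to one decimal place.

1 TB × 1,000,000,000,000 bytes/TB = 1,000,000,000,000 bytes
1 GiB = 1,073,741,824 bytes
1,000,000,000,000 / 1,073,741,824 = 931.3 GiB

931.3 GiB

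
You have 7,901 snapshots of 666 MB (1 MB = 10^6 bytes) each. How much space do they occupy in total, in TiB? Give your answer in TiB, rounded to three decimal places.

4.786 TiB

Total = 7,901 × 666 MB = 5,262,066 MB
= 5,262,066 × 1,000,000 bytes = 5,262,066,000,000 bytes
1 TiB = 1,099,511,627,776 bytes
5,262,066,000,000 / 1,099,511,627,776 = 4.786 TiB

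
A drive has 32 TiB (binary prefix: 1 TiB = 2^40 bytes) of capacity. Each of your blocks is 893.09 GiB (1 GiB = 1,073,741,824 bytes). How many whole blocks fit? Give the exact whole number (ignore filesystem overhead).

Capacity: 32 TiB = 35,184,372,088,832 bytes
Per item: 893.09 GiB = 958,948,085,596.16 bytes
⌊35,184,372,088,832 / 958,948,085,596.16⌋ = 36

36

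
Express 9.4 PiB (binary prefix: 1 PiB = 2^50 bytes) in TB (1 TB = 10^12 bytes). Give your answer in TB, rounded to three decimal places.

9.4 PiB × 1,125,899,906,842,624 bytes/PiB = 10,583,459,124,320,665.6 bytes
1 TB = 10^12 bytes = 1,000,000,000,000 bytes
10,583,459,124,320,665.6 / 1,000,000,000,000 = 10,583.459 TB

10,583.459 TB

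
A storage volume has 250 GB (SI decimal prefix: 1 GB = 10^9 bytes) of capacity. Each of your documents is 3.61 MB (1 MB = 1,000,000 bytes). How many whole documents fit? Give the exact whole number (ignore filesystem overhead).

69,252

Capacity: 250 GB = 250,000,000,000 bytes
Per item: 3.61 MB = 3,610,000 bytes
⌊250,000,000,000 / 3,610,000⌋ = 69,252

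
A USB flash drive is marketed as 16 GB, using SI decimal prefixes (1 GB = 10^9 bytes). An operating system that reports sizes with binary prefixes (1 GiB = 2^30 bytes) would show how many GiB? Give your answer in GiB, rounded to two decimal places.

16 GB × 1,000,000,000 bytes/GB = 16,000,000,000 bytes
1 GiB = 1,073,741,824 bytes
16,000,000,000 / 1,073,741,824 = 14.90 GiB

14.90 GiB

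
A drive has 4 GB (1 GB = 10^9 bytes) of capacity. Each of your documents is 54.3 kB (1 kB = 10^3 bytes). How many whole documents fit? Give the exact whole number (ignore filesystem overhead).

73,664

Capacity: 4 GB = 4,000,000,000 bytes
Per item: 54.3 kB = 54,300 bytes
⌊4,000,000,000 / 54,300⌋ = 73,664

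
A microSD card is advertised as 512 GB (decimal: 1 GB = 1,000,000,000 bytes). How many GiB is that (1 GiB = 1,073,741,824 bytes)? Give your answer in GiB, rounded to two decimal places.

512 GB × 1,000,000,000 bytes/GB = 512,000,000,000 bytes
1 GiB = 2^30 bytes = 1,073,741,824 bytes
512,000,000,000 / 1,073,741,824 = 476.84 GiB

476.84 GiB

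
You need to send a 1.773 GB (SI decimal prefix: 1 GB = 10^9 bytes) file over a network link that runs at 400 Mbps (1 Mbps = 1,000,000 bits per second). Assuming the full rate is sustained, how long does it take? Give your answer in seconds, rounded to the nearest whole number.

35 seconds

1.773 GB = 1,773,000,000 bytes = 14,184,000,000 bits
400 Mbps = 400,000,000 bits/s
time = 14,184,000,000 / 400,000,000 = 35 s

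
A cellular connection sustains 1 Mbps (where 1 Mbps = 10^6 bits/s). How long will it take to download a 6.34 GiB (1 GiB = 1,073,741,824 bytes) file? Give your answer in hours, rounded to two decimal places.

6.34 GiB = 6,807,523,164.16 bytes = 54,460,185,313.28 bits
1 Mbps = 1,000,000 bits/s
time = 54,460,185,313.28 / 1,000,000 = 54,460.1853 s
54,460.1853 s / 3600 = 15.13 hours

15.13 hours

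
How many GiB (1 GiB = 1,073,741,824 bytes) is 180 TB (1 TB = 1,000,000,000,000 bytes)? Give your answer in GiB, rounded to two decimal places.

167,638.06 GiB

180 TB × 1,000,000,000,000 bytes/TB = 180,000,000,000,000 bytes
1 GiB = 2^30 bytes = 1,073,741,824 bytes
180,000,000,000,000 / 1,073,741,824 = 167,638.06 GiB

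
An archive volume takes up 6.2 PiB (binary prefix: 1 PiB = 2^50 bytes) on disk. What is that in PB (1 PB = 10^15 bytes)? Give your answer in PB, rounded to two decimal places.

6.98 PB

6.2 PiB × 1,125,899,906,842,624 bytes/PiB = 6,980,579,422,424,268.8 bytes
1 PB = 1,000,000,000,000,000 bytes
6,980,579,422,424,268.8 / 1,000,000,000,000,000 = 6.98 PB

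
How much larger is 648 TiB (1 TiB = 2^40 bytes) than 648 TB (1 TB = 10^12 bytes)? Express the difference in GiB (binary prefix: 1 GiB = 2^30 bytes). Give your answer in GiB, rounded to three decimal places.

648 TiB = 648 × 1,099,511,627,776 = 712,483,534,798,848 bytes
648 TB = 648 × 1,000,000,000,000 = 648,000,000,000,000 bytes
difference = 64,483,534,798,848 bytes
64,483,534,798,848 / 1,073,741,824 = 60,054.972 GiB

60,054.972 GiB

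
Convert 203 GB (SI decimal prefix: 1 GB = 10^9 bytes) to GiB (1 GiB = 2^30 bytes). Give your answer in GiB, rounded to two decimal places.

189.06 GiB

203 GB = 203 × 10^9 bytes = 203,000,000,000 bytes
1 GiB = 2^30 bytes = 1,073,741,824 bytes
203,000,000,000 / 1,073,741,824 = 189.06 GiB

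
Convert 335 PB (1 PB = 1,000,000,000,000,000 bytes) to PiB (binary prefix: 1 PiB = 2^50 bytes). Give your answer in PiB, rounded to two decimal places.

297.54 PiB

335 PB = 335 × 10^15 bytes = 335,000,000,000,000,000 bytes
1 PiB = 2^50 bytes = 1,125,899,906,842,624 bytes
335,000,000,000,000,000 / 1,125,899,906,842,624 = 297.54 PiB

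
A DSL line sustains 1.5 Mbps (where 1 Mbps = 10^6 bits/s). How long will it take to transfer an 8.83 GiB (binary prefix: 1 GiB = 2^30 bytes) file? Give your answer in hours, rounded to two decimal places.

8.83 GiB = 9,481,140,305.92 bytes = 75,849,122,447.36 bits
1.5 Mbps = 1,500,000 bits/s
time = 75,849,122,447.36 / 1,500,000 = 50,566.0816 s
50,566.0816 s / 3600 = 14.05 hours

14.05 hours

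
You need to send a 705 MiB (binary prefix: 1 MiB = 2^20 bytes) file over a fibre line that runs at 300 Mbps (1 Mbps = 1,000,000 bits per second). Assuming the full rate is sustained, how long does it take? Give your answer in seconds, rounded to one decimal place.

19.7 seconds

705 MiB = 739,246,080 bytes = 5,913,968,640 bits
300 Mbps = 300,000,000 bits/s
time = 5,913,968,640 / 300,000,000 = 19.7 s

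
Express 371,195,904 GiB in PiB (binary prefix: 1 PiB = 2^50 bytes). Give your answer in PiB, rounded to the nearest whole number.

371,195,904 GiB = 371,195,904 × 2^30 bytes = 398,568,567,022,288,896 bytes
1 PiB = 2^50 bytes = 1,125,899,906,842,624 bytes
398,568,567,022,288,896 / 1,125,899,906,842,624 = 354 PiB

354 PiB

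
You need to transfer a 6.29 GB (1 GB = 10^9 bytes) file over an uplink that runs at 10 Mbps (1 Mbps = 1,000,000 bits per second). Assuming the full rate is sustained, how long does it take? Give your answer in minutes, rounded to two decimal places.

6.29 GB = 6,290,000,000 bytes = 50,320,000,000 bits
10 Mbps = 10,000,000 bits/s
time = 50,320,000,000 / 10,000,000 = 5,032.000 s
5,032.000 s / 60 = 83.87 minutes

83.87 minutes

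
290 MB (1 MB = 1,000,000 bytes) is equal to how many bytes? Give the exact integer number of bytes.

290 × 1,000,000 = 290,000,000 bytes

290,000,000 bytes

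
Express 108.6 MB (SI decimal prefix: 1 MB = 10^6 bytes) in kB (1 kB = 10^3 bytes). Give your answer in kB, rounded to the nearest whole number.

108.6 MB × 1,000,000 bytes/MB = 108,600,000 bytes
1 kB = 1,000 bytes
108,600,000 / 1,000 = 108,600 kB

108,600 kB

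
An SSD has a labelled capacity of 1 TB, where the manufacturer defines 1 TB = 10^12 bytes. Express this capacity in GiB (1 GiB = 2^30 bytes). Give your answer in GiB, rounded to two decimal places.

1 TB × 1,000,000,000,000 bytes/TB = 1,000,000,000,000 bytes
1 GiB = 1,073,741,824 bytes
1,000,000,000,000 / 1,073,741,824 = 931.32 GiB

931.32 GiB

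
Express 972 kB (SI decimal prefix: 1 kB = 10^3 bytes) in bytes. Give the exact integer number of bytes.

972 × 1,000 = 972,000 bytes

972,000 bytes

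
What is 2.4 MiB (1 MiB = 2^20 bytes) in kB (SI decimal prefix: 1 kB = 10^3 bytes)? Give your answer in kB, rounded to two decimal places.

2,516.58 kB

2.4 MiB = 2.4 × 2^20 bytes = 2,516,582.4 bytes
1 kB = 1,000 bytes
2,516,582.4 / 1,000 = 2,516.58 kB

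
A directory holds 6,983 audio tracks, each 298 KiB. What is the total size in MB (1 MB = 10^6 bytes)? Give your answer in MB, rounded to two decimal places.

Total = 6,983 × 298 KiB = 2,080,934 KiB
= 2,080,934 × 1,024 bytes = 2,130,876,416 bytes
1 MB = 1,000,000 bytes
2,130,876,416 / 1,000,000 = 2,130.88 MB

2,130.88 MB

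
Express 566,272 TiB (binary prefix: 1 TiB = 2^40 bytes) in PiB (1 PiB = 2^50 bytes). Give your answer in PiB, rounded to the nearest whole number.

553 PiB

566,272 TiB × 1,099,511,627,776 bytes/TiB = 622,622,648,483,971,072 bytes
1 PiB = 1,125,899,906,842,624 bytes
622,622,648,483,971,072 / 1,125,899,906,842,624 = 553 PiB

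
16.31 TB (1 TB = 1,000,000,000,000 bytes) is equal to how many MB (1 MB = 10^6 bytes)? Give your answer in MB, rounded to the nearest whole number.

16.31 TB = 16.31 × 10^12 bytes = 16,310,000,000,000 bytes
1 MB = 10^6 bytes = 1,000,000 bytes
16,310,000,000,000 / 1,000,000 = 16,310,000 MB

16,310,000 MB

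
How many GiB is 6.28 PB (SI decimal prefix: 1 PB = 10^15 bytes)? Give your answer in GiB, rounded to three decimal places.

6.28 PB = 6.28 × 10^15 bytes = 6,280,000,000,000,000 bytes
1 GiB = 1,073,741,824 bytes
6,280,000,000,000,000 / 1,073,741,824 = 5,848,705.769 GiB

5,848,705.769 GiB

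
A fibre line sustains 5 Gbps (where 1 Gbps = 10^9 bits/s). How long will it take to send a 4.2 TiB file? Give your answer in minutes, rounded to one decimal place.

4.2 TiB = 4,617,948,836,659.2 bytes = 36,943,590,693,273.6 bits
5 Gbps = 5,000,000,000 bits/s
time = 36,943,590,693,273.6 / 5,000,000,000 = 7,388.72 s
7,388.72 s / 60 = 123.1 minutes

123.1 minutes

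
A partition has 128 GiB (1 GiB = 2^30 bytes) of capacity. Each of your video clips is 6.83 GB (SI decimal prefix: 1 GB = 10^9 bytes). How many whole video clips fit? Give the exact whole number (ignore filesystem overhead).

20

Capacity: 128 GiB = 137,438,953,472 bytes
Per item: 6.83 GB = 6,830,000,000 bytes
⌊137,438,953,472 / 6,830,000,000⌋ = 20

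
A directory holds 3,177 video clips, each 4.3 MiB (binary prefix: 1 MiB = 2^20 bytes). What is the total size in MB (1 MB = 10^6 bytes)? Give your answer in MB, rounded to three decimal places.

14,324.702 MB

Total = 3,177 × 4.3 MiB = 13661.1 MiB
= 13661.1 × 1,048,576 bytes = 14,324,701,593.6 bytes
1 MB = 1,000,000 bytes
14,324,701,593.6 / 1,000,000 = 14,324.702 MB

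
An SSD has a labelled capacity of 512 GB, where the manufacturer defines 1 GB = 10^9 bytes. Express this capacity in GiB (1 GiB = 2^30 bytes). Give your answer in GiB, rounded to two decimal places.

476.84 GiB

512 GB = 512 × 10^9 bytes = 512,000,000,000 bytes
1 GiB = 2^30 bytes = 1,073,741,824 bytes
512,000,000,000 / 1,073,741,824 = 476.84 GiB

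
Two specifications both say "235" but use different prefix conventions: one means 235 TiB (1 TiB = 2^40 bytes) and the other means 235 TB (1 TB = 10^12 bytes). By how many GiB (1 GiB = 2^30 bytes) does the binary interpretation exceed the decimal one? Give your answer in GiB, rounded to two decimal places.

235 TiB = 235 × 1,099,511,627,776 = 258,385,232,527,360 bytes
235 TB = 235 × 1,000,000,000,000 = 235,000,000,000,000 bytes
difference = 23,385,232,527,360 bytes
23,385,232,527,360 / 1,073,741,824 = 21,779.19 GiB

21,779.19 GiB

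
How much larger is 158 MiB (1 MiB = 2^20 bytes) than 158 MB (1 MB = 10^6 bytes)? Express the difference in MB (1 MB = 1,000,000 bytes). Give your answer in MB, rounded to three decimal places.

158 MiB = 158 × 1,048,576 = 165,675,008 bytes
158 MB = 158 × 1,000,000 = 158,000,000 bytes
difference = 7,675,008 bytes
7,675,008 / 1,000,000 = 7.675 MB

7.675 MB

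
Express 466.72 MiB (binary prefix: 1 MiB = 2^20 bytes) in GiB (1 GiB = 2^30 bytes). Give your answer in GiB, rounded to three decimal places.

466.72 MiB × 1,048,576 bytes/MiB = 489,391,390.72 bytes
1 GiB = 2^30 bytes = 1,073,741,824 bytes
489,391,390.72 / 1,073,741,824 = 0.456 GiB

0.456 GiB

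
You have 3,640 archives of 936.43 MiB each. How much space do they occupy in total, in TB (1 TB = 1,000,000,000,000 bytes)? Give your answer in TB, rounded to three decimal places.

3.574 TB

Total = 3,640 × 936.43 MiB = 3408605.2 MiB
= 3408605.2 × 1,048,576 bytes = 3,574,181,606,195.2 bytes
1 TB = 1,000,000,000,000 bytes
3,574,181,606,195.2 / 1,000,000,000,000 = 3.574 TB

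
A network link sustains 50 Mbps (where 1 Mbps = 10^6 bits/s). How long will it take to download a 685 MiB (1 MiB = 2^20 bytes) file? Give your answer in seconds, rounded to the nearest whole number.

685 MiB = 718,274,560 bytes = 5,746,196,480 bits
50 Mbps = 50,000,000 bits/s
time = 5,746,196,480 / 50,000,000 = 115 s

115 seconds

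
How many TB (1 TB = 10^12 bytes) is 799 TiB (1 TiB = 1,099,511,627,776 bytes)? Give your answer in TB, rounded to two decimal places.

799 TiB × 1,099,511,627,776 bytes/TiB = 878,509,790,593,024 bytes
1 TB = 1,000,000,000,000 bytes
878,509,790,593,024 / 1,000,000,000,000 = 878.51 TB

878.51 TB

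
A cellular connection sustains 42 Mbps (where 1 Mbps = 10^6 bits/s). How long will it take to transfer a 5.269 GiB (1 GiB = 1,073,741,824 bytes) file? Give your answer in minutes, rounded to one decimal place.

5.269 GiB = 5,657,545,670.656 bytes = 45,260,365,365.248 bits
42 Mbps = 42,000,000 bits/s
time = 45,260,365,365.248 / 42,000,000 = 1,077.63 s
1,077.63 s / 60 = 18.0 minutes

18.0 minutes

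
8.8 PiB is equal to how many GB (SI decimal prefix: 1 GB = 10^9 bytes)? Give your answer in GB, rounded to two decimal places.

9,907,919.18 GB

8.8 PiB × 1,125,899,906,842,624 bytes/PiB = 9,907,919,180,215,091.2 bytes
1 GB = 1,000,000,000 bytes
9,907,919,180,215,091.2 / 1,000,000,000 = 9,907,919.18 GB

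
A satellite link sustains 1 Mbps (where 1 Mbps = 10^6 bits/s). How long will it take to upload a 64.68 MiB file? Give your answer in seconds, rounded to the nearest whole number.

64.68 MiB = 67,821,895.68 bytes = 542,575,165.44 bits
1 Mbps = 1,000,000 bits/s
time = 542,575,165.44 / 1,000,000 = 543 s

543 seconds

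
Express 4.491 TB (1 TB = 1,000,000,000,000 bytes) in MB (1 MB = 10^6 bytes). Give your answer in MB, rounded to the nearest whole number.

4.491 TB = 4.491 × 10^12 bytes = 4,491,000,000,000 bytes
1 MB = 10^6 bytes = 1,000,000 bytes
4,491,000,000,000 / 1,000,000 = 4,491,000 MB

4,491,000 MB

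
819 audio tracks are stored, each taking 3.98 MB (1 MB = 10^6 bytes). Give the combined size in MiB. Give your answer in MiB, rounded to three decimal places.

Total = 819 × 3.98 MB = 3259.62 MB
= 3259.62 × 1,000,000 bytes = 3,259,620,000 bytes
1 MiB = 1,048,576 bytes
3,259,620,000 / 1,048,576 = 3,108.616 MiB

3,108.616 MiB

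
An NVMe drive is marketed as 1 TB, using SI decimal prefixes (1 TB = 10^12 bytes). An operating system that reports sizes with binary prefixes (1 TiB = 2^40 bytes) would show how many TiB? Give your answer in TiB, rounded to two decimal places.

1 TB = 1 × 10^12 bytes = 1,000,000,000,000 bytes
1 TiB = 1,099,511,627,776 bytes
1,000,000,000,000 / 1,099,511,627,776 = 0.91 TiB

0.91 TiB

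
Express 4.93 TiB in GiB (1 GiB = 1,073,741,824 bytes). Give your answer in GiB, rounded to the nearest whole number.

4.93 TiB = 4.93 × 2^40 bytes = 5,420,592,324,935.68 bytes
1 GiB = 2^30 bytes = 1,073,741,824 bytes
5,420,592,324,935.68 / 1,073,741,824 = 5,048 GiB

5,048 GiB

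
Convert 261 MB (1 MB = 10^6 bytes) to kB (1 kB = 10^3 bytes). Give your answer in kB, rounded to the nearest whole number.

261 MB × 1,000,000 bytes/MB = 261,000,000 bytes
1 kB = 10^3 bytes = 1,000 bytes
261,000,000 / 1,000 = 261,000 kB

261,000 kB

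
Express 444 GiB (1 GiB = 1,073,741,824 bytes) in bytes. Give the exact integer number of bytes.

444 × 1,073,741,824 = 476,741,369,856 bytes  (1 GiB = 2^30 bytes)

476,741,369,856 bytes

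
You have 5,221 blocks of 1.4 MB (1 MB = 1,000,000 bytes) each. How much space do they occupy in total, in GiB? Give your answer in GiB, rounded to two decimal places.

6.81 GiB

Total = 5,221 × 1.4 MB = 7309.4 MB
= 7309.4 × 1,000,000 bytes = 7,309,400,000 bytes
1 GiB = 1,073,741,824 bytes
7,309,400,000 / 1,073,741,824 = 6.81 GiB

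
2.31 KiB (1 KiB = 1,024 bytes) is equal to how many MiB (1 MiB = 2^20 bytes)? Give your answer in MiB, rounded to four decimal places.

0.0023 MiB

2.31 KiB = 2.31 × 2^10 bytes = 2,365.44 bytes
1 MiB = 1,048,576 bytes
2,365.44 / 1,048,576 = 0.0023 MiB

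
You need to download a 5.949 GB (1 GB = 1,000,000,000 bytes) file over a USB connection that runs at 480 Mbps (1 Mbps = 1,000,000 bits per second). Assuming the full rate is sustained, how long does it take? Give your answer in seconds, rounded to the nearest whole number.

99 seconds

5.949 GB = 5,949,000,000 bytes = 47,592,000,000 bits
480 Mbps = 480,000,000 bits/s
time = 47,592,000,000 / 480,000,000 = 99 s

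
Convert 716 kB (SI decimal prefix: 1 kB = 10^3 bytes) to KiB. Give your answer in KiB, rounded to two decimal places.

716 kB = 716 × 10^3 bytes = 716,000 bytes
1 KiB = 1,024 bytes
716,000 / 1,024 = 699.22 KiB

699.22 KiB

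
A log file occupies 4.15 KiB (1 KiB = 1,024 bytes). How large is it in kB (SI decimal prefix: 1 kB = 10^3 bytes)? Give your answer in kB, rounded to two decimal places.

4.25 kB

4.15 KiB × 1,024 bytes/KiB = 4,249.6 bytes
1 kB = 1,000 bytes
4,249.6 / 1,000 = 4.25 kB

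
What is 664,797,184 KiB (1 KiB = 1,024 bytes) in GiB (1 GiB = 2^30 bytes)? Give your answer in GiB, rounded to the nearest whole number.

664,797,184 KiB × 1,024 bytes/KiB = 680,752,316,416 bytes
1 GiB = 1,073,741,824 bytes
680,752,316,416 / 1,073,741,824 = 634 GiB

634 GiB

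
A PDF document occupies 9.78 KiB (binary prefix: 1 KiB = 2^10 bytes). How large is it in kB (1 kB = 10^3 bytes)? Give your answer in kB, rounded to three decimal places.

10.015 kB

9.78 KiB = 9.78 × 2^10 bytes = 10,014.72 bytes
1 kB = 10^3 bytes = 1,000 bytes
10,014.72 / 1,000 = 10.015 kB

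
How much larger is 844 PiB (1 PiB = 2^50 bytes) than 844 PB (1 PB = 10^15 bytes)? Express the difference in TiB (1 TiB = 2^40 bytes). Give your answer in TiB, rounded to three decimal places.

844 PiB = 844 × 1,125,899,906,842,624 = 950,259,521,375,174,656 bytes
844 PB = 844 × 1,000,000,000,000,000 = 844,000,000,000,000,000 bytes
difference = 106,259,521,375,174,656 bytes
106,259,521,375,174,656 / 1,099,511,627,776 = 96,642.472 TiB

96,642.472 TiB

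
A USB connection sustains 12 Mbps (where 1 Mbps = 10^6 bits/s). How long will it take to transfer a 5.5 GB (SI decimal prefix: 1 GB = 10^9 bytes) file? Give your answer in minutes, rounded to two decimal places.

5.5 GB = 5,500,000,000 bytes = 44,000,000,000 bits
12 Mbps = 12,000,000 bits/s
time = 44,000,000,000 / 12,000,000 = 3,666.667 s
3,666.667 s / 60 = 61.11 minutes

61.11 minutes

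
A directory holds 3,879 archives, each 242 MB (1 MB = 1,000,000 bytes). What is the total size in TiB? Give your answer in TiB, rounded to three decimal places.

0.854 TiB

Total = 3,879 × 242 MB = 938,718 MB
= 938,718 × 1,000,000 bytes = 938,718,000,000 bytes
1 TiB = 1,099,511,627,776 bytes
938,718,000,000 / 1,099,511,627,776 = 0.854 TiB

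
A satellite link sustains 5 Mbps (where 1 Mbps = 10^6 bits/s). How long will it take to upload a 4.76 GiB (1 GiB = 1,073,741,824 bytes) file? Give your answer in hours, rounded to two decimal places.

4.76 GiB = 5,111,011,082.24 bytes = 40,888,088,657.92 bits
5 Mbps = 5,000,000 bits/s
time = 40,888,088,657.92 / 5,000,000 = 8,177.6177 s
8,177.6177 s / 3600 = 2.27 hours

2.27 hours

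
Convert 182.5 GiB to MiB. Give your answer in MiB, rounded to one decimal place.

186,880.0 MiB

182.5 GiB = 182.5 × 2^30 bytes = 195,957,882,880 bytes
1 MiB = 2^20 bytes = 1,048,576 bytes
195,957,882,880 / 1,048,576 = 186,880.0 MiB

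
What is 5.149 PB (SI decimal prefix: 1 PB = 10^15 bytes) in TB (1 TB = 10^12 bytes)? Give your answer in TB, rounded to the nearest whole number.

5,149 TB

5.149 PB × 1,000,000,000,000,000 bytes/PB = 5,149,000,000,000,000 bytes
1 TB = 10^12 bytes = 1,000,000,000,000 bytes
5,149,000,000,000,000 / 1,000,000,000,000 = 5,149 TB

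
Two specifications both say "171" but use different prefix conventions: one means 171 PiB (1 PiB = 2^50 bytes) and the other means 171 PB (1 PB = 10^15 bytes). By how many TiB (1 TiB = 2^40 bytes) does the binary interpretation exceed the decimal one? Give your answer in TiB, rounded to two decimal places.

171 PiB = 171 × 1,125,899,906,842,624 = 192,528,884,070,088,704 bytes
171 PB = 171 × 1,000,000,000,000,000 = 171,000,000,000,000,000 bytes
difference = 21,528,884,070,088,704 bytes
21,528,884,070,088,704 / 1,099,511,627,776 = 19,580.41 TiB

19,580.41 TiB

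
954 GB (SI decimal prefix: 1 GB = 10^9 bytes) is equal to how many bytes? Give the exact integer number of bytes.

954,000,000,000 bytes

954 × 1,000,000,000 = 954,000,000,000 bytes  (1 GB = 10^9 bytes)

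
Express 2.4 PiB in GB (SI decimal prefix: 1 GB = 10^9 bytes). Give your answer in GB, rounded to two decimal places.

2,702,159.78 GB

2.4 PiB = 2.4 × 2^50 bytes = 2,702,159,776,422,297.6 bytes
1 GB = 1,000,000,000 bytes
2,702,159,776,422,297.6 / 1,000,000,000 = 2,702,159.78 GB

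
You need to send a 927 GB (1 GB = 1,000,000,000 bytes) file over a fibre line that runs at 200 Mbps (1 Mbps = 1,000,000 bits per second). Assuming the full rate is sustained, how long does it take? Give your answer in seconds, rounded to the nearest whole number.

37,080 seconds

927 GB = 927,000,000,000 bytes = 7,416,000,000,000 bits
200 Mbps = 200,000,000 bits/s
time = 7,416,000,000,000 / 200,000,000 = 37,080 s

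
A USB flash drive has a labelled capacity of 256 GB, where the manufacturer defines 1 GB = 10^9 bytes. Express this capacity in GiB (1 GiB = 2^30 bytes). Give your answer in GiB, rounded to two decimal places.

238.42 GiB

256 GB = 256 × 10^9 bytes = 256,000,000,000 bytes
1 GiB = 1,073,741,824 bytes
256,000,000,000 / 1,073,741,824 = 238.42 GiB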